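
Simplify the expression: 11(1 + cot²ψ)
11(1 + cot²ψ) = 11(csc²ψ) (using Pythagorean identity)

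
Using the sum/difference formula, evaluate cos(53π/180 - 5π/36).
cos(53π/180 - 5π/36) = cos 53π/180 cos 5π/36 + sin 53π/180 sin 5π/36 = 0.8829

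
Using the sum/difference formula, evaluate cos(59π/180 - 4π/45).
cos(59π/180 - 4π/45) = cos 59π/180 cos 4π/45 + sin 59π/180 sin 4π/45 = 0.7314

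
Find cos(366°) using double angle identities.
cos(366°) = cos²183° - sin²183° = 0.9945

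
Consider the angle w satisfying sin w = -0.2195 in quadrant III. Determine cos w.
cos w = ±√(1 - sin²w) = -0.9756 (negative in QIII)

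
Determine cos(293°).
cos(293°) = 0.3907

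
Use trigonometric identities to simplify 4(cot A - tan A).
4(cot A - tan A) = 4(2 cot(2A)) (using Double angle)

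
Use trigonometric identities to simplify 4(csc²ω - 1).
4(csc²ω - 1) = 4(cot²ω) (using Pythagorean identity)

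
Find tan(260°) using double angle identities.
tan(260°) = 2 tan 130° / (1 - tan²130°) = 5.671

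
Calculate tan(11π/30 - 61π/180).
tan(11π/30 - 61π/180) = (tan 11π/30 - tan 61π/180)/(1 + tan 11π/30 tan 61π/180) = 0.08749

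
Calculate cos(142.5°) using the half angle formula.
cos(142.5°) = -√((1 + cos 285°)/2) = -0.7934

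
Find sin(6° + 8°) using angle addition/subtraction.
sin(6° + 8°) = sin 6° cos 8° + cos 6° sin 8° = 0.2419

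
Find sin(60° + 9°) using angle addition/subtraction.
sin(60° + 9°) = sin 60° cos 9° + cos 60° sin 9° = 0.9336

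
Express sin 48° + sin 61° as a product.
sin 48° + sin 61° = 2 sin(54.5°) cos(-6.5°)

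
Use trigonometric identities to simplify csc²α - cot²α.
csc²α - cot²α = 1 (using Pythagorean identity)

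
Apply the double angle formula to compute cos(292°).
cos(292°) = cos²146° - sin²146° = 0.3746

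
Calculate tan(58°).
tan(58°) = 1.6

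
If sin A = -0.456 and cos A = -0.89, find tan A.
tan A = sin A / cos A = 0.5124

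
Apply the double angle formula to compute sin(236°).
sin(236°) = 2 sin 118° cos 118° = -0.829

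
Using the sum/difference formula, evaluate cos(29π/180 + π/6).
cos(29π/180 + π/6) = cos 29π/180 cos π/6 - sin 29π/180 sin π/6 = 0.515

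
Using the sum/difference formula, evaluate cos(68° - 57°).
cos(68° - 57°) = cos 68° cos 57° + sin 68° sin 57° = 0.9816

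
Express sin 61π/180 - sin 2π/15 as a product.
sin 61π/180 - sin 2π/15 = 2 cos(17π/72) sin(37π/360)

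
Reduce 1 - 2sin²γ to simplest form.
1 - 2sin²γ = cos(2γ) (using Double angle)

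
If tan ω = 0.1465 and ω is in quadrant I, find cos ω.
cos ω = 0.9894 (using tan²ω + 1 = sec²ω)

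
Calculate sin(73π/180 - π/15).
sin(73π/180 - π/15) = sin 73π/180 cos π/15 - cos 73π/180 sin π/15 = 0.8746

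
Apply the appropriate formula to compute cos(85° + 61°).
cos(85° + 61°) = cos 85° cos 61° - sin 85° sin 61° = -0.829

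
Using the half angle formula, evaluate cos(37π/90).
cos(37π/90) = √((1 + cos 37π/45)/2) = 0.2756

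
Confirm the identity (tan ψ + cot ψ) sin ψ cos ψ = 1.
LHS = (sin ψ/cos ψ + cos ψ/sin ψ) sin ψ cos ψ = ((sin²ψ + cos²ψ)/(sin ψ cos ψ)) · sin ψ cos ψ = sin²ψ + cos²ψ = 1 = RHS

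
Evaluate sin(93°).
sin(93°) = 0.9986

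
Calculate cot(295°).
cot(295°) = -0.4663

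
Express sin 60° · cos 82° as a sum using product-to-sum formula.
sin 60° cos 82° = (1/2)[sin(60°+82°) + sin(60°-82°)]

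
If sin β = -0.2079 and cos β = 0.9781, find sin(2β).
sin(2β) = 2 sin β cos β = -0.4067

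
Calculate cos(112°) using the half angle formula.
cos(112°) = -√((1 + cos 224°)/2) = -0.3746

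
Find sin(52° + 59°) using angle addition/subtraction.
sin(52° + 59°) = sin 52° cos 59° + cos 52° sin 59° = 0.9336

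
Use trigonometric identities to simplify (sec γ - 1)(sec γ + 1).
(sec γ - 1)(sec γ + 1) = tan²γ (using Diff. of squares)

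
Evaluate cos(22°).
cos(22°) = 0.9272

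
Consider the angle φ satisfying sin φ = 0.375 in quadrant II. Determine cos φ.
cos φ = ±√(1 - sin²φ) = -0.927 (negative in QII)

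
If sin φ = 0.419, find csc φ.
csc φ = 1/sin φ = 2.387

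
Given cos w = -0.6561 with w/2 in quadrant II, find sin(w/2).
sin(w/2) = ±√((1 - cos w)/2); positive since w/2 ∈ QII, so sin(w/2) = 0.91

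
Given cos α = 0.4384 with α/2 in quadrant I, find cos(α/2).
cos(α/2) = ±√((1 + cos α)/2); positive since α/2 ∈ QI, so cos(α/2) = 0.8481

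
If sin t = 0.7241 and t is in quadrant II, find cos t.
cos t = -0.6897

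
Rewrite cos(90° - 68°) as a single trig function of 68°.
cos(90° - 68°) = sin(68°)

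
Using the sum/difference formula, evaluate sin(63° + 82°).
sin(63° + 82°) = sin 63° cos 82° + cos 63° sin 82° = 0.5736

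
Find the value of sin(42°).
sin(42°) = 0.6691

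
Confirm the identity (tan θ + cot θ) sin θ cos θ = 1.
LHS = (sin θ/cos θ + cos θ/sin θ) sin θ cos θ = ((sin²θ + cos²θ)/(sin θ cos θ)) · sin θ cos θ = sin²θ + cos²θ = 1 = RHS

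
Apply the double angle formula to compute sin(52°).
sin(52°) = 2 sin 26° cos 26° = 0.788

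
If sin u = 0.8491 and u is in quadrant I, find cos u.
cos u = 0.5282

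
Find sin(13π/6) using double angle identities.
sin(13π/6) = 2 sin 13π/12 cos 13π/12 = 1/2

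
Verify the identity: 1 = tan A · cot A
RHS = (sin A/cos A) · (cos A/sin A) = 1 = LHS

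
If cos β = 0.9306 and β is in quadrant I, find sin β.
sin β = 0.366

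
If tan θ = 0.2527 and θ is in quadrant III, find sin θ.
sin θ = -0.245 (using tan²θ + 1 = sec²θ)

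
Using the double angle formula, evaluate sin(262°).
sin(262°) = 2 sin 131° cos 131° = -0.9903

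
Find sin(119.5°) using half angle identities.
sin(119.5°) = √((1 - cos 239°)/2) = 0.8704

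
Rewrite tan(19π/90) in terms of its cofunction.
tan(19π/90) = cot(π/2 - 19π/90) = cot(13π/45)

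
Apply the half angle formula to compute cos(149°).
cos(149°) = -√((1 + cos 298°)/2) = -0.8572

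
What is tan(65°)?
tan(65°) = 2.145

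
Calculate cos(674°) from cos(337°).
cos(674°) = cos²337° - sin²337° = 0.6947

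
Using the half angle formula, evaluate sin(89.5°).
sin(89.5°) = √((1 - cos 179°)/2) = 1.0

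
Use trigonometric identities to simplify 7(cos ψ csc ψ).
7(cos ψ csc ψ) = 7(cot ψ) (using Reciprocal + quotient)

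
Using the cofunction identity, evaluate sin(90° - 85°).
sin(90° - 85°) = cos(85°) = 0.08716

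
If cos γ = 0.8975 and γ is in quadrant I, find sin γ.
sin γ = 0.441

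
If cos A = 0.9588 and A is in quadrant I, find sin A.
sin A = 0.2841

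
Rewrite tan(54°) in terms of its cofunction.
tan(54°) = cot(90° - 54°) = cot(36°)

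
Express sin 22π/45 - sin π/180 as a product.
sin 22π/45 - sin π/180 = 2 cos(89π/360) sin(29π/120)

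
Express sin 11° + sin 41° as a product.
sin 11° + sin 41° = 2 sin(26°) cos(-15°)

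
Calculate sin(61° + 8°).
sin(61° + 8°) = sin 61° cos 8° + cos 61° sin 8° = 0.9336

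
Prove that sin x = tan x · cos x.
RHS = (sin x/cos x) · cos x = sin x = LHS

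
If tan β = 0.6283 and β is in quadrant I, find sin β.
sin β = 0.532 (using tan²β + 1 = sec²β)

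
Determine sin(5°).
sin(5°) = 0.08716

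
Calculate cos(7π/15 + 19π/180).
cos(7π/15 + 19π/180) = cos 7π/15 cos 19π/180 - sin 7π/15 sin 19π/180 = -0.225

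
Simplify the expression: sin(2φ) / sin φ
sin(2φ) / sin φ = 2 cos φ (using Double angle)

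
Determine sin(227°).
sin(227°) = -0.7314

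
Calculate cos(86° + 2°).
cos(86° + 2°) = cos 86° cos 2° - sin 86° sin 2° = 0.0349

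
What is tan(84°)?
tan(84°) = 9.514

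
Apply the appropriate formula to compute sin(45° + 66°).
sin(45° + 66°) = sin 45° cos 66° + cos 45° sin 66° = 0.9336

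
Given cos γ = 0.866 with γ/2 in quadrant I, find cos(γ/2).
cos(γ/2) = ±√((1 + cos γ)/2); positive since γ/2 ∈ QI, so cos(γ/2) = 0.9659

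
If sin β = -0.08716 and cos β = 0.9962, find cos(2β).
cos(2β) = cos²β - sin²β = 0.9848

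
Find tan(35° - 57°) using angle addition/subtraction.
tan(35° - 57°) = (tan 35° - tan 57°)/(1 + tan 35° tan 57°) = -0.404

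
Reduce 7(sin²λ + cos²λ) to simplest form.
7(sin²λ + cos²λ) = 7 (using Pythagorean identity)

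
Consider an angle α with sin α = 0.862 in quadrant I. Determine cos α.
cos α = √(1 - sin²α) = 0.5069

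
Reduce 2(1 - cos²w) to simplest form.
2(1 - cos²w) = 2(sin²w) (using Pythagorean identity)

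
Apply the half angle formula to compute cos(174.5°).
cos(174.5°) = -√((1 + cos 349°)/2) = -0.9954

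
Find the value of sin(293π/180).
sin(293π/180) = -0.9205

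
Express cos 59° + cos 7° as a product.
cos 59° + cos 7° = 2 cos(33°) cos(26°)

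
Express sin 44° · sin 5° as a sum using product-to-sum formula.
sin 44° sin 5° = (1/2)[cos(44°-5°) - cos(44°+5°)]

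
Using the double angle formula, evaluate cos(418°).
cos(418°) = cos²209° - sin²209° = 0.5299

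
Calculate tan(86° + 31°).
tan(86° + 31°) = (tan 86° + tan 31°)/(1 - tan 86° tan 31°) = -1.963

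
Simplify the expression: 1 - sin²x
1 - sin²x = cos²x (using Pythagorean identity)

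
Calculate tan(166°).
tan(166°) = -0.2493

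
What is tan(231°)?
tan(231°) = 1.235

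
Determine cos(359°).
cos(359°) = 0.9998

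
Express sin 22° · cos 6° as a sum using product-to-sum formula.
sin 22° cos 6° = (1/2)[sin(22°+6°) + sin(22°-6°)]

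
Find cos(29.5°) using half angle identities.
cos(29.5°) = √((1 + cos 59°)/2) = 0.8704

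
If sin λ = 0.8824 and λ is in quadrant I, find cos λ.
cos λ = 0.4705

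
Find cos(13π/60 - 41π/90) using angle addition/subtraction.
cos(13π/60 - 41π/90) = cos 13π/60 cos 41π/90 + sin 13π/60 sin 41π/90 = 0.7314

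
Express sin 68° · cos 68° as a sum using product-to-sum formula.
sin 68° cos 68° = (1/2)[sin(68°+68°) + sin(68°-68°)]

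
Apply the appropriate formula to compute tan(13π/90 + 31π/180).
tan(13π/90 + 31π/180) = (tan 13π/90 + tan 31π/180)/(1 - tan 13π/90 tan 31π/180) = 1.54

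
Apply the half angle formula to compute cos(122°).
cos(122°) = -√((1 + cos 244°)/2) = -0.5299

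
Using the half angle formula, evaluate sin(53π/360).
sin(53π/360) = √((1 - cos 53π/180)/2) = 0.4462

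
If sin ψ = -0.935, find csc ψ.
csc ψ = 1/sin ψ = -1.07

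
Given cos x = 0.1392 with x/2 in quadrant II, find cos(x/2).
cos(x/2) = ±√((1 + cos x)/2); negative since x/2 ∈ QII, so cos(x/2) = -0.7547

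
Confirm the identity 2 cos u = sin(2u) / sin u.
RHS = 2 sin u cos u / sin u = 2 cos u = LHS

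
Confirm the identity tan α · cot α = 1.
LHS = (sin α/cos α) · (cos α/sin α) = 1 = RHS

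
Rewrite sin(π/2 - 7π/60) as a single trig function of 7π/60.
sin(π/2 - 7π/60) = cos(7π/60)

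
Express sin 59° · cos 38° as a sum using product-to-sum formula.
sin 59° cos 38° = (1/2)[sin(59°+38°) + sin(59°-38°)]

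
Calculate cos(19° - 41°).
cos(19° - 41°) = cos 19° cos 41° + sin 19° sin 41° = 0.9272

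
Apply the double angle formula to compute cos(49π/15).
cos(49π/15) = cos²49π/30 - sin²49π/30 = -0.6691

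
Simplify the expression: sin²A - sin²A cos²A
sin²A - sin²A cos²A = sin⁴A (using Factoring)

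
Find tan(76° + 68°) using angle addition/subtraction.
tan(76° + 68°) = (tan 76° + tan 68°)/(1 - tan 76° tan 68°) = -0.7265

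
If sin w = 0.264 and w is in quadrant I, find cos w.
cos w = 0.9645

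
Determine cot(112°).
cot(112°) = -0.404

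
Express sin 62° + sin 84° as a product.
sin 62° + sin 84° = 2 sin(73°) cos(-11°)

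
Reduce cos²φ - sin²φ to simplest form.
cos²φ - sin²φ = cos(2φ) (using Double angle)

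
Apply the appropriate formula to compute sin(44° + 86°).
sin(44° + 86°) = sin 44° cos 86° + cos 44° sin 86° = 0.766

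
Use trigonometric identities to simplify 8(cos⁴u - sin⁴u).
8(cos⁴u - sin⁴u) = 8(cos(2u)) (using Factoring + double angle)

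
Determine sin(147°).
sin(147°) = 0.5446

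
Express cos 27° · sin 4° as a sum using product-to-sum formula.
cos 27° sin 4° = (1/2)[sin(27°+4°) - sin(27°-4°)]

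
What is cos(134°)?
cos(134°) = -0.6947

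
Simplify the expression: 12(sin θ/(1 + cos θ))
12(sin θ/(1 + cos θ)) = 12(tan(θ/2)) (using Half angle)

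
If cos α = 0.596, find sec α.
sec α = 1/cos α = 1.678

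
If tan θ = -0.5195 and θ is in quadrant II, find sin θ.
sin θ = 0.461 (using tan²θ + 1 = sec²θ)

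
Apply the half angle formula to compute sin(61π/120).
sin(61π/120) = √((1 - cos 61π/60)/2) = 0.9997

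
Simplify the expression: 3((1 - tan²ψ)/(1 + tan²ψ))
3((1 - tan²ψ)/(1 + tan²ψ)) = 3(cos(2ψ)) (using Double angle)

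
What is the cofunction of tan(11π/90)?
tan(11π/90) = cot(π/2 - 11π/90) = cot(17π/45)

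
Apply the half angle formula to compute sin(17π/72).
sin(17π/72) = √((1 - cos 17π/36)/2) = 0.6756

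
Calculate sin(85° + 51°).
sin(85° + 51°) = sin 85° cos 51° + cos 85° sin 51° = 0.6947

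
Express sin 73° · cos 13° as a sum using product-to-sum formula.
sin 73° cos 13° = (1/2)[sin(73°+13°) + sin(73°-13°)]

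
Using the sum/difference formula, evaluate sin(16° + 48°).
sin(16° + 48°) = sin 16° cos 48° + cos 16° sin 48° = 0.8988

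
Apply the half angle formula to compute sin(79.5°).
sin(79.5°) = √((1 - cos 159°)/2) = 0.9833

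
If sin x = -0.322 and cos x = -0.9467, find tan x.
tan x = sin x / cos x = 0.3401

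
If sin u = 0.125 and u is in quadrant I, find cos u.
cos u = 0.9922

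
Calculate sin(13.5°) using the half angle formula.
sin(13.5°) = √((1 - cos 27°)/2) = 0.2334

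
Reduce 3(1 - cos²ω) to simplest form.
3(1 - cos²ω) = 3(sin²ω) (using Pythagorean identity)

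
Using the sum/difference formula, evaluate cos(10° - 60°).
cos(10° - 60°) = cos 10° cos 60° + sin 10° sin 60° = 0.6428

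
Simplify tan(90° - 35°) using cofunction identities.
tan(90° - 35°) = cot(35°)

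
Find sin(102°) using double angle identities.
sin(102°) = 2 sin 51° cos 51° = 0.9781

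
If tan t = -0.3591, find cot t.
cot t = 1/tan t = -2.785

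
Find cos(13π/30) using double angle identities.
cos(13π/30) = cos²13π/60 - sin²13π/60 = 0.2079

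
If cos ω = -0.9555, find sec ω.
sec ω = 1/cos ω = -1.047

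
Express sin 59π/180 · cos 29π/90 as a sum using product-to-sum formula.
sin 59π/180 cos 29π/90 = (1/2)[sin(59π/180+29π/90) + sin(59π/180-29π/90)]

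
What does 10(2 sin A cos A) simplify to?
10(2 sin A cos A) = 10(sin(2A)) (using Double angle)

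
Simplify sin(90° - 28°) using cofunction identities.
sin(90° - 28°) = cos(28°)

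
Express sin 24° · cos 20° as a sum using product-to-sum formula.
sin 24° cos 20° = (1/2)[sin(24°+20°) + sin(24°-20°)]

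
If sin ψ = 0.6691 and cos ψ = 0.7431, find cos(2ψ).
cos(2ψ) = cos²ψ - sin²ψ = 0.1045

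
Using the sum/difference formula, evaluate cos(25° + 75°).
cos(25° + 75°) = cos 25° cos 75° - sin 25° sin 75° = -0.1736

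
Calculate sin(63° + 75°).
sin(63° + 75°) = sin 63° cos 75° + cos 63° sin 75° = 0.6691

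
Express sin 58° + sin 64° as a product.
sin 58° + sin 64° = 2 sin(61°) cos(-3°)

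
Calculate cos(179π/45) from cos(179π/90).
cos(179π/45) = cos²179π/90 - sin²179π/90 = 0.9976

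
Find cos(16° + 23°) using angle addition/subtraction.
cos(16° + 23°) = cos 16° cos 23° - sin 16° sin 23° = 0.7771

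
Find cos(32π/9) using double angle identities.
cos(32π/9) = cos²16π/9 - sin²16π/9 = 0.1736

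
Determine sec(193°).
sec(193°) = -1.026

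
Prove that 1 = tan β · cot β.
RHS = (sin β/cos β) · (cos β/sin β) = 1 = LHS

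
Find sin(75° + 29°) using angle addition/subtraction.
sin(75° + 29°) = sin 75° cos 29° + cos 75° sin 29° = 0.9703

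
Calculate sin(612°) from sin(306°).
sin(612°) = 2 sin 306° cos 306° = -0.9511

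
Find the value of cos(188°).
cos(188°) = -0.9903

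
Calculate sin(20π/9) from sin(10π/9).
sin(20π/9) = 2 sin 10π/9 cos 10π/9 = 0.6428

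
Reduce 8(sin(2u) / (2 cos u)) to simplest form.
8(sin(2u) / (2 cos u)) = 8(sin u) (using Double angle)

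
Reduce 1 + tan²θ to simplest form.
1 + tan²θ = sec²θ (using Pythagorean identity)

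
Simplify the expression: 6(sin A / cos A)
6(sin A / cos A) = 6(tan A) (using Quotient identity)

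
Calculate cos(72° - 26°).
cos(72° - 26°) = cos 72° cos 26° + sin 72° sin 26° = 0.6947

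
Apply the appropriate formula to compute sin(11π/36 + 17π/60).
sin(11π/36 + 17π/60) = sin 11π/36 cos 17π/60 + cos 11π/36 sin 17π/60 = 0.9613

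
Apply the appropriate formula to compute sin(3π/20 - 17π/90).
sin(3π/20 - 17π/90) = sin 3π/20 cos 17π/90 - cos 3π/20 sin 17π/90 = -0.1219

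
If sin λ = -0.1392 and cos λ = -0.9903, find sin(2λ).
sin(2λ) = 2 sin λ cos λ = 0.2757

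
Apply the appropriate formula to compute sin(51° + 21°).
sin(51° + 21°) = sin 51° cos 21° + cos 51° sin 21° = 0.9511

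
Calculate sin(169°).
sin(169°) = 0.1908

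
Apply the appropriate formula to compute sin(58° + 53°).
sin(58° + 53°) = sin 58° cos 53° + cos 58° sin 53° = 0.9336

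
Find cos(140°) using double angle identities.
cos(140°) = cos²70° - sin²70° = -0.766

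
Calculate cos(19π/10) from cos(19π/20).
cos(19π/10) = cos²19π/20 - sin²19π/20 = 0.9511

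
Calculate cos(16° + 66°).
cos(16° + 66°) = cos 16° cos 66° - sin 16° sin 66° = 0.1392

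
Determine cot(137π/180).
cot(137π/180) = -1.072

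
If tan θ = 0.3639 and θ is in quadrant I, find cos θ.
cos θ = 0.9397 (using tan²θ + 1 = sec²θ)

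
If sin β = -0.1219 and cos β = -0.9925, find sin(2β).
sin(2β) = 2 sin β cos β = 0.242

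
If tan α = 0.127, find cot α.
cot α = 1/tan α = 7.874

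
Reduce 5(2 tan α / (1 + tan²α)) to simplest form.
5(2 tan α / (1 + tan²α)) = 5(sin(2α)) (using Double angle)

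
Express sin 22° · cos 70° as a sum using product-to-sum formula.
sin 22° cos 70° = (1/2)[sin(22°+70°) + sin(22°-70°)]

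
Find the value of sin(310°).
sin(310°) = -0.766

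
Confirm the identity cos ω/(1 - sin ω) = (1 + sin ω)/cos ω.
RHS = (1 + sin ω)(1 - sin ω) / (cos ω(1 - sin ω)) = (1 - sin²ω) / (cos ω(1 - sin ω)) = cos²ω / (cos ω(1 - sin ω)) = cos ω/(1 - sin ω) = LHS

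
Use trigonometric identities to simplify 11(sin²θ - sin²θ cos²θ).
11(sin²θ - sin²θ cos²θ) = 11(sin⁴θ) (using Factoring)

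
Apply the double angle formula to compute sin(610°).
sin(610°) = 2 sin 305° cos 305° = -0.9397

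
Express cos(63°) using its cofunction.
cos(63°) = sin(90° - 63°) = sin(27°)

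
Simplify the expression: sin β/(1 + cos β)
sin β/(1 + cos β) = tan(β/2) (using Half angle)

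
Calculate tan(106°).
tan(106°) = -3.487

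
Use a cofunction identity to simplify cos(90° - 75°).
cos(90° - 75°) = sin(75°)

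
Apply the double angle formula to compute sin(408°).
sin(408°) = 2 sin 204° cos 204° = 0.7431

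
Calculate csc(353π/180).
csc(353π/180) = -8.206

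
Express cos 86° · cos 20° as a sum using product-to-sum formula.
cos 86° cos 20° = (1/2)[cos(86°-20°) + cos(86°+20°)]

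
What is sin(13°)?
sin(13°) = 0.225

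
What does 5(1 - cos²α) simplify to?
5(1 - cos²α) = 5(sin²α) (using Pythagorean identity)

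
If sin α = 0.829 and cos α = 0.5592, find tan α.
tan α = sin α / cos α = 1.482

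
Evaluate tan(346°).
tan(346°) = -0.2493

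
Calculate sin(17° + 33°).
sin(17° + 33°) = sin 17° cos 33° + cos 17° sin 33° = 0.766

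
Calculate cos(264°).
cos(264°) = -0.1045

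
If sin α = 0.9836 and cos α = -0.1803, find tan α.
tan α = sin α / cos α = -5.455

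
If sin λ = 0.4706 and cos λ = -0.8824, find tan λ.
tan λ = sin λ / cos λ = -0.5333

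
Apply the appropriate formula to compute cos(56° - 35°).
cos(56° - 35°) = cos 56° cos 35° + sin 56° sin 35° = 0.9336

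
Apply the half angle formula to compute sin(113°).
sin(113°) = √((1 - cos 226°)/2) = 0.9205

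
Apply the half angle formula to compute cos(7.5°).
cos(7.5°) = √((1 + cos 15°)/2) = 0.9914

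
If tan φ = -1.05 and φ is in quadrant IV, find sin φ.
sin φ = -0.7241 (using tan²φ + 1 = sec²φ)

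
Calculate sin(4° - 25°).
sin(4° - 25°) = sin 4° cos 25° - cos 4° sin 25° = -0.3584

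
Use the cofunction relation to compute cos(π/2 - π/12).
cos(π/2 - π/12) = sin(π/12) = (√6-√2)/4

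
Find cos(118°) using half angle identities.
cos(118°) = -√((1 + cos 236°)/2) = -0.4695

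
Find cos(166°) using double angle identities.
cos(166°) = cos²83° - sin²83° = -0.9703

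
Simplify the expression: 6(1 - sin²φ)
6(1 - sin²φ) = 6(cos²φ) (using Pythagorean identity)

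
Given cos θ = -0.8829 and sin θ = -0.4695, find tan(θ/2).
tan(θ/2) = sin θ / (1 + cos θ) = -4.009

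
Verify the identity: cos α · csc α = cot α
LHS = cos α · (1/sin α) = cos α/sin α = cot α = RHS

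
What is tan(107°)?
tan(107°) = -3.271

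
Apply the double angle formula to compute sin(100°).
sin(100°) = 2 sin 50° cos 50° = 0.9848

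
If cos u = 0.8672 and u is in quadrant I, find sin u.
sin u = 0.498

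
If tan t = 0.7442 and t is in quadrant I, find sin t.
sin t = 0.597 (using tan²t + 1 = sec²t)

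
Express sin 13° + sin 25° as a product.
sin 13° + sin 25° = 2 sin(19°) cos(-6°)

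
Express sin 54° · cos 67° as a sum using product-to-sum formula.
sin 54° cos 67° = (1/2)[sin(54°+67°) + sin(54°-67°)]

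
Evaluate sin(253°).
sin(253°) = -0.9563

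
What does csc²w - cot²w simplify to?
csc²w - cot²w = 1 (using Pythagorean identity)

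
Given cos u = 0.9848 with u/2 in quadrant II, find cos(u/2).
cos(u/2) = ±√((1 + cos u)/2); negative since u/2 ∈ QII, so cos(u/2) = -0.9962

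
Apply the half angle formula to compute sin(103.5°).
sin(103.5°) = √((1 - cos 207°)/2) = 0.9724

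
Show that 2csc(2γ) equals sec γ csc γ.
LHS = 2/sin(2γ) = 2/(2 sin γ cos γ) = 1/(sin γ cos γ) = (1/cos γ)(1/sin γ) = sec γ csc γ = RHS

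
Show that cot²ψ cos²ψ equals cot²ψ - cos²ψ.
RHS = cos²ψ/sin²ψ - cos²ψ = cos²ψ(1/sin²ψ - 1) = cos²ψ · (1 - sin²ψ)/sin²ψ = cos²ψ · cos²ψ/sin²ψ = cos²ψ · cot²ψ = LHS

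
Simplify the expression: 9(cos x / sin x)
9(cos x / sin x) = 9(cot x) (using Quotient identity)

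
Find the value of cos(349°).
cos(349°) = 0.9816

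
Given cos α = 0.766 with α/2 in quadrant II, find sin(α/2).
sin(α/2) = ±√((1 - cos α)/2); positive since α/2 ∈ QII, so sin(α/2) = 0.3421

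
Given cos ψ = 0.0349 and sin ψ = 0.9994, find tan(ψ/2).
tan(ψ/2) = sin ψ / (1 + cos ψ) = 0.9657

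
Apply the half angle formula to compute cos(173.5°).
cos(173.5°) = -√((1 + cos 347°)/2) = -0.9936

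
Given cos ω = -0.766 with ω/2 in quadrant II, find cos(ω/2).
cos(ω/2) = ±√((1 + cos ω)/2); negative since ω/2 ∈ QII, so cos(ω/2) = -0.3421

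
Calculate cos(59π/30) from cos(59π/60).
cos(59π/30) = 1 - 2sin²59π/60 = 0.9945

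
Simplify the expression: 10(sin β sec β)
10(sin β sec β) = 10(tan β) (using Reciprocal + quotient)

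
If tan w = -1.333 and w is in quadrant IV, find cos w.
cos w = 0.6001 (using tan²w + 1 = sec²w)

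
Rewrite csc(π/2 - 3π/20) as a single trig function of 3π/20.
csc(π/2 - 3π/20) = sec(3π/20)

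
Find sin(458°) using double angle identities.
sin(458°) = 2 sin 229° cos 229° = 0.9903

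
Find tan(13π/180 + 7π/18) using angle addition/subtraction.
tan(13π/180 + 7π/18) = (tan 13π/180 + tan 7π/18)/(1 - tan 13π/180 tan 7π/18) = 8.144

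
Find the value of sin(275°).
sin(275°) = -0.9962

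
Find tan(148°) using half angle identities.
tan(148°) = sin 296° / (1 + cos 296°) = -0.6249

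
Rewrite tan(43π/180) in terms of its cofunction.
tan(43π/180) = cot(π/2 - 43π/180) = cot(47π/180)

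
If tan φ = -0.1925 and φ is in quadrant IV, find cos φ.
cos φ = 0.982 (using tan²φ + 1 = sec²φ)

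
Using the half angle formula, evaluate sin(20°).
sin(20°) = √((1 - cos 40°)/2) = 0.342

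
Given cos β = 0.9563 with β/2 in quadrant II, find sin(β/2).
sin(β/2) = ±√((1 - cos β)/2); positive since β/2 ∈ QII, so sin(β/2) = 0.1478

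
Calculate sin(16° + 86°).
sin(16° + 86°) = sin 16° cos 86° + cos 16° sin 86° = 0.9781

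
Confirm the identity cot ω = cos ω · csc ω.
RHS = cos ω · (1/sin ω) = cos ω/sin ω = cot ω = LHS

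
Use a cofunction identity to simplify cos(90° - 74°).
cos(90° - 74°) = sin(74°)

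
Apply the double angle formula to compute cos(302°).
cos(302°) = cos²151° - sin²151° = 0.5299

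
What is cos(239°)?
cos(239°) = -0.515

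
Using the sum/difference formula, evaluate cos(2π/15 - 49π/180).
cos(2π/15 - 49π/180) = cos 2π/15 cos 49π/180 + sin 2π/15 sin 49π/180 = 0.9063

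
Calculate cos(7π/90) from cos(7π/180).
cos(7π/90) = 1 - 2sin²7π/180 = 0.9703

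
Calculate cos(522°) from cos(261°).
cos(522°) = cos²261° - sin²261° = -0.9511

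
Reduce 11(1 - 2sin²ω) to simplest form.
11(1 - 2sin²ω) = 11(cos(2ω)) (using Double angle)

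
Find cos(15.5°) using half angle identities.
cos(15.5°) = √((1 + cos 31°)/2) = 0.9636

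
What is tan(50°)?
tan(50°) = 1.192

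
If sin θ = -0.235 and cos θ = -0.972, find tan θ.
tan θ = sin θ / cos θ = 0.2418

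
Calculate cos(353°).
cos(353°) = 0.9925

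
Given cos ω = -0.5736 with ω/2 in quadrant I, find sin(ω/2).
sin(ω/2) = ±√((1 - cos ω)/2); positive since ω/2 ∈ QI, so sin(ω/2) = 0.887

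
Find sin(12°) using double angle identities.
sin(12°) = 2 sin 6° cos 6° = 0.2079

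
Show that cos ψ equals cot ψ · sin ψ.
RHS = (cos ψ/sin ψ) · sin ψ = cos ψ = LHS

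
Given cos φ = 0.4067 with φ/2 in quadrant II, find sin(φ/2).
sin(φ/2) = ±√((1 - cos φ)/2); positive since φ/2 ∈ QII, so sin(φ/2) = 0.5447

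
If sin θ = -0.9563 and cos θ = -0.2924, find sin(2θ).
sin(2θ) = 2 sin θ cos θ = 0.5592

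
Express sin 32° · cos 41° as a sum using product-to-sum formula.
sin 32° cos 41° = (1/2)[sin(32°+41°) + sin(32°-41°)]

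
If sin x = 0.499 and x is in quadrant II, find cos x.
cos x = -0.8666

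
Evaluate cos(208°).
cos(208°) = -0.8829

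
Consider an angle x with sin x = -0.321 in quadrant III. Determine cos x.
cos x = ±√(1 - sin²x) = -0.9471 (negative in QIII)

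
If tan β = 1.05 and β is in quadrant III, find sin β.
sin β = -0.7241 (using tan²β + 1 = sec²β)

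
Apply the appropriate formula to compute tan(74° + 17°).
tan(74° + 17°) = (tan 74° + tan 17°)/(1 - tan 74° tan 17°) = -57.29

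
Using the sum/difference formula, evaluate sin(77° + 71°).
sin(77° + 71°) = sin 77° cos 71° + cos 77° sin 71° = 0.5299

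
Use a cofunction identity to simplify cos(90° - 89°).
cos(90° - 89°) = sin(89°)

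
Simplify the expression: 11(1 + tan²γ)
11(1 + tan²γ) = 11(sec²γ) (using Pythagorean identity)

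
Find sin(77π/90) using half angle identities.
sin(77π/90) = √((1 - cos 77π/45)/2) = 0.4384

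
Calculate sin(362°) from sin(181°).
sin(362°) = 2 sin 181° cos 181° = 0.0349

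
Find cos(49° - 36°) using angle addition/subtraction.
cos(49° - 36°) = cos 49° cos 36° + sin 49° sin 36° = 0.9744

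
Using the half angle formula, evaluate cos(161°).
cos(161°) = -√((1 + cos 322°)/2) = -0.9455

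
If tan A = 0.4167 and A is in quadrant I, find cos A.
cos A = 0.9231 (using tan²A + 1 = sec²A)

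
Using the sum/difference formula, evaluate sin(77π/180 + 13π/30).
sin(77π/180 + 13π/30) = sin 77π/180 cos 13π/30 + cos 77π/180 sin 13π/30 = 0.4226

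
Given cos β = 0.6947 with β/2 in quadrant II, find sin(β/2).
sin(β/2) = ±√((1 - cos β)/2); positive since β/2 ∈ QII, so sin(β/2) = 0.3907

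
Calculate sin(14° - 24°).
sin(14° - 24°) = sin 14° cos 24° - cos 14° sin 24° = -0.1736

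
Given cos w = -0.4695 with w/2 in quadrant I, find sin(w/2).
sin(w/2) = ±√((1 - cos w)/2); positive since w/2 ∈ QI, so sin(w/2) = 0.8572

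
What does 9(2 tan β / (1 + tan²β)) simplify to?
9(2 tan β / (1 + tan²β)) = 9(sin(2β)) (using Double angle)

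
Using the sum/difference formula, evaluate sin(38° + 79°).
sin(38° + 79°) = sin 38° cos 79° + cos 38° sin 79° = 0.891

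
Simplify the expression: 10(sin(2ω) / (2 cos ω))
10(sin(2ω) / (2 cos ω)) = 10(sin ω) (using Double angle)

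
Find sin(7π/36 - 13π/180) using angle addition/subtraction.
sin(7π/36 - 13π/180) = sin 7π/36 cos 13π/180 - cos 7π/36 sin 13π/180 = 0.3746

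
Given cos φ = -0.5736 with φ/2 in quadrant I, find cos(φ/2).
cos(φ/2) = ±√((1 + cos φ)/2); positive since φ/2 ∈ QI, so cos(φ/2) = 0.4617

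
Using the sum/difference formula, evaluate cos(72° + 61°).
cos(72° + 61°) = cos 72° cos 61° - sin 72° sin 61° = -0.682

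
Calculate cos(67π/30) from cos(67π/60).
cos(67π/30) = cos²67π/60 - sin²67π/60 = 0.7431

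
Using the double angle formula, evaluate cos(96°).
cos(96°) = cos²48° - sin²48° = -0.1045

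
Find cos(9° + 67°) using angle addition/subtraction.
cos(9° + 67°) = cos 9° cos 67° - sin 9° sin 67° = 0.2419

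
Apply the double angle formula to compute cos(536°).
cos(536°) = cos²268° - sin²268° = -0.9976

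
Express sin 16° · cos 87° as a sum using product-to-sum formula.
sin 16° cos 87° = (1/2)[sin(16°+87°) + sin(16°-87°)]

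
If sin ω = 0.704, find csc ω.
csc ω = 1/sin ω = 1.42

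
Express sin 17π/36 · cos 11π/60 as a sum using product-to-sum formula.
sin 17π/36 cos 11π/60 = (1/2)[sin(17π/36+11π/60) + sin(17π/36-11π/60)]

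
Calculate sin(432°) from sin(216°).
sin(432°) = 2 sin 216° cos 216° = 0.9511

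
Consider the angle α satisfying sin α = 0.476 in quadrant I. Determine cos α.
cos α = √(1 - sin²α) = 0.8794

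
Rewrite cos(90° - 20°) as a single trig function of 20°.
cos(90° - 20°) = sin(20°)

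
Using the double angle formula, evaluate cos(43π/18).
cos(43π/18) = cos²43π/36 - sin²43π/36 = 0.342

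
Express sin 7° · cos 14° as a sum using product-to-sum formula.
sin 7° cos 14° = (1/2)[sin(7°+14°) + sin(7°-14°)]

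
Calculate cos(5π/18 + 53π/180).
cos(5π/18 + 53π/180) = cos 5π/18 cos 53π/180 - sin 5π/18 sin 53π/180 = -0.225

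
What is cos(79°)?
cos(79°) = 0.1908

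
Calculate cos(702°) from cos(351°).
cos(702°) = 2cos²351° - 1 = 0.9511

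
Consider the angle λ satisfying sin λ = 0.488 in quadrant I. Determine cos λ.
cos λ = √(1 - sin²λ) = 0.8728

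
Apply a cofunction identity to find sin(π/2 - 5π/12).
sin(π/2 - 5π/12) = cos(5π/12) = (√6-√2)/4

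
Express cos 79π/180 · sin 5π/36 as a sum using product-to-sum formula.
cos 79π/180 sin 5π/36 = (1/2)[sin(79π/180+5π/36) - sin(79π/180-5π/36)]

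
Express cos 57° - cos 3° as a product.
cos 57° - cos 3° = -2 sin(30°) sin(27°)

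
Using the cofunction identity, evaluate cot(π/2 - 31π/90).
cot(π/2 - 31π/90) = tan(31π/90) = 1.881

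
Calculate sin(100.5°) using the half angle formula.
sin(100.5°) = √((1 - cos 201°)/2) = 0.9833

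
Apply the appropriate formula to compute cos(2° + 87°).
cos(2° + 87°) = cos 2° cos 87° - sin 2° sin 87° = 0.01745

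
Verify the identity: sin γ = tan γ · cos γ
RHS = (sin γ/cos γ) · cos γ = sin γ = LHS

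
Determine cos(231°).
cos(231°) = -0.6293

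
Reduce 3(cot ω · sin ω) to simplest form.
3(cot ω · sin ω) = 3(cos ω) (using Quotient identity)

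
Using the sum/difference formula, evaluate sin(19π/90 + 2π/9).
sin(19π/90 + 2π/9) = sin 19π/90 cos 2π/9 + cos 19π/90 sin 2π/9 = 0.9781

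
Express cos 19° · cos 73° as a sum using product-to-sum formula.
cos 19° cos 73° = (1/2)[cos(19°-73°) + cos(19°+73°)]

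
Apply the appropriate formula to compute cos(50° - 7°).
cos(50° - 7°) = cos 50° cos 7° + sin 50° sin 7° = 0.7314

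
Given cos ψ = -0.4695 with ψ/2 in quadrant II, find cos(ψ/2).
cos(ψ/2) = ±√((1 + cos ψ)/2); negative since ψ/2 ∈ QII, so cos(ψ/2) = -0.515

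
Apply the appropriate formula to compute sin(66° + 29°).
sin(66° + 29°) = sin 66° cos 29° + cos 66° sin 29° = 0.9962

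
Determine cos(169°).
cos(169°) = -0.9816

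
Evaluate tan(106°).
tan(106°) = -3.487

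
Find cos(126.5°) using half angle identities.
cos(126.5°) = -√((1 + cos 253°)/2) = -0.5948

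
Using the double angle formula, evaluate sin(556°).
sin(556°) = 2 sin 278° cos 278° = -0.2756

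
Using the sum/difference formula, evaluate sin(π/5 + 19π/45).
sin(π/5 + 19π/45) = sin π/5 cos 19π/45 + cos π/5 sin 19π/45 = 0.9272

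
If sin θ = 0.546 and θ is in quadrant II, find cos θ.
cos θ = -0.8378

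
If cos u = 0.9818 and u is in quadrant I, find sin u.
sin u = 0.1899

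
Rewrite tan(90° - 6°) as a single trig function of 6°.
tan(90° - 6°) = cot(6°)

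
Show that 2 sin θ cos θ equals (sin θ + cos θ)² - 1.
RHS = sin²θ + 2 sin θ cos θ + cos²θ - 1 = (sin²θ + cos²θ) + 2 sin θ cos θ - 1 = 1 + 2 sin θ cos θ - 1 = 2 sin θ cos θ = LHS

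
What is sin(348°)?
sin(348°) = -0.2079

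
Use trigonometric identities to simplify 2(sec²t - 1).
2(sec²t - 1) = 2(tan²t) (using Pythagorean identity)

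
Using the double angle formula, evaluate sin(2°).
sin(2°) = 2 sin 1° cos 1° = 0.0349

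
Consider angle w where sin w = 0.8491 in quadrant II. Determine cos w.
cos w = ±√(1 - sin²w) = -0.5282 (negative in QII)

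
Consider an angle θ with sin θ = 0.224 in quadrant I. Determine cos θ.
cos θ = √(1 - sin²θ) = 0.9746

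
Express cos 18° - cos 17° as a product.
cos 18° - cos 17° = -2 sin(17.5°) sin(0.5°)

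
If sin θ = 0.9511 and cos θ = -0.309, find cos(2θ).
cos(2θ) = cos²θ - sin²θ = -0.8091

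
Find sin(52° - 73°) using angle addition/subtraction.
sin(52° - 73°) = sin 52° cos 73° - cos 52° sin 73° = -0.3584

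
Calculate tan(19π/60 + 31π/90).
tan(19π/60 + 31π/90) = (tan 19π/60 + tan 31π/90)/(1 - tan 19π/60 tan 31π/90) = -1.804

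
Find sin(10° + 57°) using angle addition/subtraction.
sin(10° + 57°) = sin 10° cos 57° + cos 10° sin 57° = 0.9205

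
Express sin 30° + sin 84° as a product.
sin 30° + sin 84° = 2 sin(57°) cos(-27°)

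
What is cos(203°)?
cos(203°) = -0.9205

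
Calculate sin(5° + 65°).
sin(5° + 65°) = sin 5° cos 65° + cos 5° sin 65° = 0.9397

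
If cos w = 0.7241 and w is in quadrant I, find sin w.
sin w = 0.6897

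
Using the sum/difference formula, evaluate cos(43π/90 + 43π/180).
cos(43π/90 + 43π/180) = cos 43π/90 cos 43π/180 - sin 43π/90 sin 43π/180 = -0.6293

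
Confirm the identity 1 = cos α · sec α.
RHS = cos α · (1/cos α) = 1 = LHS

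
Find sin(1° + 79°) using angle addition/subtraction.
sin(1° + 79°) = sin 1° cos 79° + cos 1° sin 79° = 0.9848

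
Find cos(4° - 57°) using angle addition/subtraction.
cos(4° - 57°) = cos 4° cos 57° + sin 4° sin 57° = 0.6018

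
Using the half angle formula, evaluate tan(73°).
tan(73°) = sin 146° / (1 + cos 146°) = 3.271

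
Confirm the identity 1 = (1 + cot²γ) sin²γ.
RHS = csc²γ · sin²γ = (1/sin²γ) · sin²γ = 1 = LHS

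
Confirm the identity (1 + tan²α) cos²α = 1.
LHS = sec²α · cos²α = (1/cos²α) · cos²α = 1 = RHS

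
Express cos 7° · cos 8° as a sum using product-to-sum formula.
cos 7° cos 8° = (1/2)[cos(7°-8°) + cos(7°+8°)]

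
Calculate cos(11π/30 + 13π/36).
cos(11π/30 + 13π/36) = cos 11π/30 cos 13π/36 - sin 11π/30 sin 13π/36 = -0.6561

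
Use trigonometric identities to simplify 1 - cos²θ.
1 - cos²θ = sin²θ (using Pythagorean identity)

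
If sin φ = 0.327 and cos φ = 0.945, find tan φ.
tan φ = sin φ / cos φ = 0.346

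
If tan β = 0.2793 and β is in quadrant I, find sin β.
sin β = 0.269 (using tan²β + 1 = sec²β)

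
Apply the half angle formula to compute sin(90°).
sin(90°) = √((1 - cos 180°)/2) = 1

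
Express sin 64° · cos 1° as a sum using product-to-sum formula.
sin 64° cos 1° = (1/2)[sin(64°+1°) + sin(64°-1°)]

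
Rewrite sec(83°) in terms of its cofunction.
sec(83°) = csc(90° - 83°) = csc(7°)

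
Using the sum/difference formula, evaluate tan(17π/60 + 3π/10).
tan(17π/60 + 3π/10) = (tan 17π/60 + tan 3π/10)/(1 - tan 17π/60 tan 3π/10) = -(2+√3)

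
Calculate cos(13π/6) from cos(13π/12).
cos(13π/6) = cos²13π/12 - sin²13π/12 = √3/2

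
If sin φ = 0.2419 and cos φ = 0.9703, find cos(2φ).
cos(2φ) = cos²φ - sin²φ = 0.883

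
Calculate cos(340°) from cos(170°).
cos(340°) = cos²170° - sin²170° = 0.9397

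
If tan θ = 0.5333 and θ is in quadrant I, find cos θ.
cos θ = 0.8824 (using tan²θ + 1 = sec²θ)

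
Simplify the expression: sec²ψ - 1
sec²ψ - 1 = tan²ψ (using Pythagorean identity)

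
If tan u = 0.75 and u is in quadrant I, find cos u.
cos u = 0.8 (using tan²u + 1 = sec²u)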